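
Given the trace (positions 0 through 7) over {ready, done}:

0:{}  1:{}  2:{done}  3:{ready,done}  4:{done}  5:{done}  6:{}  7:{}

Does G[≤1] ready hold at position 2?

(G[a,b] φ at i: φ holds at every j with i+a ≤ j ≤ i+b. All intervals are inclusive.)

Check ready at every j in [2,3]:
  j=2: false
  j=3: true
Fails at j=2 → formula fails.

False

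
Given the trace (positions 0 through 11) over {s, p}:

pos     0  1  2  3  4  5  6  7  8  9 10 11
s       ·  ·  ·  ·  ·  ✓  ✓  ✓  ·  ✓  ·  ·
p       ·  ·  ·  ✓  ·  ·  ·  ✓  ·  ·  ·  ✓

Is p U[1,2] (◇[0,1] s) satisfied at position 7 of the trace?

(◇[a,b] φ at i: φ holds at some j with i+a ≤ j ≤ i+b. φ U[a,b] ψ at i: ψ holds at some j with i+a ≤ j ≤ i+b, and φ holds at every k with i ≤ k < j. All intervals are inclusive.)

True

Need some j in [8,9] with ◇[0,1] s, and p at every k in [7,j-1].
  j=8: ◇[0,1] s holds; p holds at every k in [7,7] → satisfied.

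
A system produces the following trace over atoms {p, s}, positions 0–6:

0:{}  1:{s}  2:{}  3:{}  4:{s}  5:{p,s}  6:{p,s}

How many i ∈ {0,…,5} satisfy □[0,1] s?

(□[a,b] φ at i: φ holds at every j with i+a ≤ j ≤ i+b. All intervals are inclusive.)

Evaluate at each i in [0,5]:
  i=0: ✗ (fails at j=0)
  i=1: ✗ (fails at j=2)
  i=2: ✗ (fails at j=2)
  i=3: ✗ (fails at j=3)
  i=4: ✓ (all of [4,5])
  i=5: ✓ (all of [5,6])
Positions where it holds: {4, 5} → 2.

2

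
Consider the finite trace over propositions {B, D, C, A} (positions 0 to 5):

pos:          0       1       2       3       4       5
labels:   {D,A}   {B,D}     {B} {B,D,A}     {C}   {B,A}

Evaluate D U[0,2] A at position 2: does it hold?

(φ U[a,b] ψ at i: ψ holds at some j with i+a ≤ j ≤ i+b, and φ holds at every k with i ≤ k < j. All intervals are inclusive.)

Need some j in [2,4] with A, and D at every k in [2,j-1].
  j=2: A false.
  j=3: A holds, but D fails at k=2 → not this j.
  j=4: A false.
No j in the window works → until fails.

No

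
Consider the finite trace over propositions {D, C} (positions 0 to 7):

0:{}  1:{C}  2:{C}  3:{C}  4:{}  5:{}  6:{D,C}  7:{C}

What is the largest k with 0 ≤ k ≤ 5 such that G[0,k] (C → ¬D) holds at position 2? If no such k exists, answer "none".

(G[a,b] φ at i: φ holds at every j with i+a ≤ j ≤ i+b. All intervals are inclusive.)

3

(C → ¬D) must hold from j=2 onward; find where it first fails.
  j=2: holds
  j=3: holds
  j=4: holds
  j=5: holds
  j=6: fails
Holds on [2,5], so largest k = 3.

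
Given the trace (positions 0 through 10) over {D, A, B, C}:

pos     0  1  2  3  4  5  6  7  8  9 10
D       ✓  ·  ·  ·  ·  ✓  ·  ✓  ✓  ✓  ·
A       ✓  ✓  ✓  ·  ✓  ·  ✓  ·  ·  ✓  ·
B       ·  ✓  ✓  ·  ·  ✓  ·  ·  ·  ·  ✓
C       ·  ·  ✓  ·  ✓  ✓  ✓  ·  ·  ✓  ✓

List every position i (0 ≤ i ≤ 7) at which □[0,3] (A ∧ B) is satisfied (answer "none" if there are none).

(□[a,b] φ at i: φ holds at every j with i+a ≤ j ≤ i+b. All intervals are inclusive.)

Evaluate at each i in [0,7]:
  i=0: ✗ (fails at j=0)
  i=1: ✗ (fails at j=3)
  i=2: ✗ (fails at j=3)
  i=3: ✗ (fails at j=3)
  i=4: ✗ (fails at j=4)
  i=5: ✗ (fails at j=5)
  i=6: ✗ (fails at j=6)
  i=7: ✗ (fails at j=7)

none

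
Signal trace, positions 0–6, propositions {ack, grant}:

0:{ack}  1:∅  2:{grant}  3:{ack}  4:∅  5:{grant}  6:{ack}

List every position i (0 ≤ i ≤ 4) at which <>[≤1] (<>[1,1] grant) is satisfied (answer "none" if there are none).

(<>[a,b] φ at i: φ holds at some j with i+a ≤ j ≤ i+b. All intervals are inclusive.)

Evaluate at each i in [0,4]:
  i=0: ✓ (witness j=1)
  i=1: ✓ (witness j=1)
  i=2: ✗ (none in [2,3])
  i=3: ✓ (witness j=4)
  i=4: ✓ (witness j=4)

0, 1, 3, 4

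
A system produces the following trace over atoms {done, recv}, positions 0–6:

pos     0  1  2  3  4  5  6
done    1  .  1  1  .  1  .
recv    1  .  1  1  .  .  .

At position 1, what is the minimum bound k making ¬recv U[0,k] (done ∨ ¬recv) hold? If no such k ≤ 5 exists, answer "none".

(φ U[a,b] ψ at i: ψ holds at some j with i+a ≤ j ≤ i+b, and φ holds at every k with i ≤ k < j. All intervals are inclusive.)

0

Need earliest j ≥ 1 with (done ∨ ¬recv), and ¬recv at every k in [1,j-1].
  j=1: rhs holds (empty prefix). k = 0.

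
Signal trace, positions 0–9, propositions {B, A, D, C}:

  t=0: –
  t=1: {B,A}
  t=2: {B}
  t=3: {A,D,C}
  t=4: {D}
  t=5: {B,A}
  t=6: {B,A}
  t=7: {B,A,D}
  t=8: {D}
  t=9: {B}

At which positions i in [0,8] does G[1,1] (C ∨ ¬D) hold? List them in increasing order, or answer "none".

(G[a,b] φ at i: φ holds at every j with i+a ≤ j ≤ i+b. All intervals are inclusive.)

0, 1, 2, 4, 5, 8

Evaluate at each i in [0,8]:
  i=0: ✓ (all of [1,1])
  i=1: ✓ (all of [2,2])
  i=2: ✓ (all of [3,3])
  i=3: ✗ (fails at j=4)
  i=4: ✓ (all of [5,5])
  i=5: ✓ (all of [6,6])
  i=6: ✗ (fails at j=7)
  i=7: ✗ (fails at j=8)
  i=8: ✓ (all of [9,9])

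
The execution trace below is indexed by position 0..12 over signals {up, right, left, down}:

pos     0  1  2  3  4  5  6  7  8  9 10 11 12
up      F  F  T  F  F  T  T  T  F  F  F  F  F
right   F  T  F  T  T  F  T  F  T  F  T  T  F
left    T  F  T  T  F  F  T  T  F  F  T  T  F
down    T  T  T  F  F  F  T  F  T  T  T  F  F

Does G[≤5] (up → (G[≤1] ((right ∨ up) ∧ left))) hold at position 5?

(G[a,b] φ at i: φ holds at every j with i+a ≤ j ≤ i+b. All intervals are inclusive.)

False

Check (up → (G[≤1] ((right ∨ up) ∧ left))) at every j in [5,10]:
  j=5: antecedent true; consequent fails at 5 → ✗
  j=6: antecedent true; consequent holds on [6,7] → ✓
  j=7: antecedent true; consequent fails at 8 → ✗
  j=8: antecedent false → ✓
  j=9: antecedent false → ✓
  j=10: antecedent false → ✓
Fails at j=5 → formula fails.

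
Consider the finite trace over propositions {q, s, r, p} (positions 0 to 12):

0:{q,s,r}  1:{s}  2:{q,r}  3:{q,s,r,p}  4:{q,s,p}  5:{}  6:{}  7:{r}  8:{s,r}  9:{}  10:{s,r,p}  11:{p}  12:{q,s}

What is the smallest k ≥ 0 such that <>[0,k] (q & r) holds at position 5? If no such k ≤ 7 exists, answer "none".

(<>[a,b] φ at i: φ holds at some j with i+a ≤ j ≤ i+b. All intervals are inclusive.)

Scan j = 5,6,… for (q & r):
  j=5: fails
  j=6: fails
  j=7: fails
  j=8: fails
  j=9: fails
  j=10: fails
  j=11: fails
  j=12: fails
No j in [5,12] satisfies it → none.

none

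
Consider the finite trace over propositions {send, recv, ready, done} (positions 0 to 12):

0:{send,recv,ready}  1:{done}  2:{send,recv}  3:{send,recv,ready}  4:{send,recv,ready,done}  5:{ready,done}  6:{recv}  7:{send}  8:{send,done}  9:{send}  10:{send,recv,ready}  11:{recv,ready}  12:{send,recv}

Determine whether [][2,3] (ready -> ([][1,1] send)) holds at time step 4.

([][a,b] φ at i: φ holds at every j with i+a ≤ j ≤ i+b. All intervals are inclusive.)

Check (ready -> ([][1,1] send)) at every j in [6,7]:
  j=6: antecedent false → ✓
  j=7: antecedent false → ✓
All positions satisfy it → formula holds.

True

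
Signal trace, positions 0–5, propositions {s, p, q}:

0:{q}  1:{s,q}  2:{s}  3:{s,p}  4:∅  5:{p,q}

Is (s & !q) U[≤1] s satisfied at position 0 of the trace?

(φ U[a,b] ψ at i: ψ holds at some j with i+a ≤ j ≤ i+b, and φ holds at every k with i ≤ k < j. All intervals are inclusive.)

Does not hold

Need some j in [0,1] with s, and (s & !q) at every k in [0,j-1].
  j=0: s false.
  j=1: s holds, but (s & !q) fails at k=0 → not this j.
No j in the window works → until fails.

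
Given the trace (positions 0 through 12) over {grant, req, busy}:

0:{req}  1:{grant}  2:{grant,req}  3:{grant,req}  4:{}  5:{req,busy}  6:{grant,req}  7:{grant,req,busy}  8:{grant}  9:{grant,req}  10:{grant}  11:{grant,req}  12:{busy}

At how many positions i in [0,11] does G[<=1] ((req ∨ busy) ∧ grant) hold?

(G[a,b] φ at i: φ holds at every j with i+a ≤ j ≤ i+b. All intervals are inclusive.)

2

Evaluate at each i in [0,11]:
  i=0: ✗ (fails at j=0)
  i=1: ✗ (fails at j=1)
  i=2: ✓ (all of [2,3])
  i=3: ✗ (fails at j=4)
  i=4: ✗ (fails at j=4)
  i=5: ✗ (fails at j=5)
  i=6: ✓ (all of [6,7])
  i=7: ✗ (fails at j=8)
  i=8: ✗ (fails at j=8)
  i=9: ✗ (fails at j=10)
  i=10: ✗ (fails at j=10)
  i=11: ✗ (fails at j=12)
Positions where it holds: {2, 6} → 2.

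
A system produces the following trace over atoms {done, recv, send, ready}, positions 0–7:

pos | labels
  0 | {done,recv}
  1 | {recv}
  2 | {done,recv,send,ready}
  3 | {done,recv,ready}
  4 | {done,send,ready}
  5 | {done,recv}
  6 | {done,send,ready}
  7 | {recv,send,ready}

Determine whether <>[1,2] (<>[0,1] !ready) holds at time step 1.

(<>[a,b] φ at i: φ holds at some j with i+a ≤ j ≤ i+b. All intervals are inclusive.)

Does not hold

Check <>[0,1] !ready at each j in [2,3]:
  j=2: fails (none in [2,3])
  j=3: fails (none in [3,4])
No position in the window satisfies it → formula fails.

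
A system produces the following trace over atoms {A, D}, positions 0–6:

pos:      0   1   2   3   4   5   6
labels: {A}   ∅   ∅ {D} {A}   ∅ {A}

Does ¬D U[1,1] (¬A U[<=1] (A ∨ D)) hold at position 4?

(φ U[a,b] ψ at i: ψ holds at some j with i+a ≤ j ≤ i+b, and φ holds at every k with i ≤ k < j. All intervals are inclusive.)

Yes

Need some j in [5,5] with (¬A U[<=1] (A ∨ D)), and ¬D at every k in [4,j-1].
  j=5: (¬A U[<=1] (A ∨ D)) holds; ¬D holds at every k in [4,4] → satisfied.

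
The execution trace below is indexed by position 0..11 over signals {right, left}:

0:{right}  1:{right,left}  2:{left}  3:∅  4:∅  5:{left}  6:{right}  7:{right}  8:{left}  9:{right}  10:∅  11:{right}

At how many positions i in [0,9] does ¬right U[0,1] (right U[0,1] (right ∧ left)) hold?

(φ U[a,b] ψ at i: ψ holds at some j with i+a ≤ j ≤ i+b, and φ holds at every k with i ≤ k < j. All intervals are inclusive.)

2

Evaluate at each i in [0,9]:
  i=0: ✓ (rhs at j=0)
  i=1: ✓ (rhs at j=1)
  i=2: ✗ (no rhs in [2,3])
  i=3: ✗ (no rhs in [3,4])
  i=4: ✗ (no rhs in [4,5])
  i=5: ✗ (no rhs in [5,6])
  i=6: ✗ (no rhs in [6,7])
  i=7: ✗ (no rhs in [7,8])
  i=8: ✗ (no rhs in [8,9])
  i=9: ✗ (no rhs in [9,10])
Positions where it holds: {0, 1} → 2.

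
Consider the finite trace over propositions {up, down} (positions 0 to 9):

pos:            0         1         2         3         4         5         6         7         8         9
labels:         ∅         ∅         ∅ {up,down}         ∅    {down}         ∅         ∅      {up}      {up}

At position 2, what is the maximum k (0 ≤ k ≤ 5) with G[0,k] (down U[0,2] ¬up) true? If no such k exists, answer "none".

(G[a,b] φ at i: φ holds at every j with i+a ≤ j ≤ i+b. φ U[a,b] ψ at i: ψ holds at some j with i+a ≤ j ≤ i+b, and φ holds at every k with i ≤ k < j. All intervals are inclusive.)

5

(down U[0,2] ¬up) must hold from j=2 onward; find where it first fails.
  j=2: holds
  j=3: holds
  j=4: holds
  j=5: holds
  j=6: holds
  j=7: holds
Holds through j=7; largest k = 5.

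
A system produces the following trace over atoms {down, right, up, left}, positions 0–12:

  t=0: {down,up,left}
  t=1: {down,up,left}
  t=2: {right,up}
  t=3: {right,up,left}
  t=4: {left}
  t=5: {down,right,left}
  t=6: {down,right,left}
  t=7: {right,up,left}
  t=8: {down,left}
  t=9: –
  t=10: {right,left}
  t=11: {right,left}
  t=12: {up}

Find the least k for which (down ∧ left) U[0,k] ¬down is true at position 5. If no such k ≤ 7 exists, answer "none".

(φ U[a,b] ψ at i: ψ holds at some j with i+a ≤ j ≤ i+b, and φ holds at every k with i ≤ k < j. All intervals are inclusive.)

2

Need earliest j ≥ 5 with ¬down, and (down ∧ left) at every k in [5,j-1].
  j=5: rhs fails.
  j=6: rhs fails.
  j=7: rhs holds; lhs holds on [5,6]. k = 2.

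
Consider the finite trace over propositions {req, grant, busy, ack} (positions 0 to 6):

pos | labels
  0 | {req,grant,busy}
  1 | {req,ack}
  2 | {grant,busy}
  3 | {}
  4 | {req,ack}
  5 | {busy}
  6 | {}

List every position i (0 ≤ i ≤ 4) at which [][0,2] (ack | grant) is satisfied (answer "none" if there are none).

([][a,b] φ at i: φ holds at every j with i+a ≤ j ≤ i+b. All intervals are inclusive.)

Evaluate at each i in [0,4]:
  i=0: ✓ (all of [0,2])
  i=1: ✗ (fails at j=3)
  i=2: ✗ (fails at j=3)
  i=3: ✗ (fails at j=3)
  i=4: ✗ (fails at j=5)

0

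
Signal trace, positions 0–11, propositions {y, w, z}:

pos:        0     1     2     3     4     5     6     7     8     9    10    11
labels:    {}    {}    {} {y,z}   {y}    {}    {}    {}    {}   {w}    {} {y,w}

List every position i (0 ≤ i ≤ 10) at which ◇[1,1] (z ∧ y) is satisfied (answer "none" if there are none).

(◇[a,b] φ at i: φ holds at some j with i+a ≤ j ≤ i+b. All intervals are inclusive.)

Evaluate at each i in [0,10]:
  i=0: ✗ (none in [1,1])
  i=1: ✗ (none in [2,2])
  i=2: ✓ (witness j=3)
  i=3: ✗ (none in [4,4])
  i=4: ✗ (none in [5,5])
  i=5: ✗ (none in [6,6])
  i=6: ✗ (none in [7,7])
  i=7: ✗ (none in [8,8])
  i=8: ✗ (none in [9,9])
  i=9: ✗ (none in [10,10])
  i=10: ✗ (none in [11,11])

2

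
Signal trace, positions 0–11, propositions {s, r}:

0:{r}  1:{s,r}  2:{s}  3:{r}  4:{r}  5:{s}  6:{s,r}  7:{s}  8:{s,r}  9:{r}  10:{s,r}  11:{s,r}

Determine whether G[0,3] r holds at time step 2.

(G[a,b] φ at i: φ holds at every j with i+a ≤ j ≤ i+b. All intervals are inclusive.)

Check r at every j in [2,5]:
  j=2: false
  j=3: true
  j=4: true
  j=5: false
Fails at j=2 → formula fails.

Does not hold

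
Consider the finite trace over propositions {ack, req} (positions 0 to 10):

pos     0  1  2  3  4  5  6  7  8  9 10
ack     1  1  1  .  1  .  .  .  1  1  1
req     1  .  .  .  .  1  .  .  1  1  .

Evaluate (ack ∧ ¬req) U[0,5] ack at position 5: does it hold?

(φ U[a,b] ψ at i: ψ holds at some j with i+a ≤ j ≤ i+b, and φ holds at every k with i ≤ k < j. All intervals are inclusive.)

Need some j in [5,10] with ack, and (ack ∧ ¬req) at every k in [5,j-1].
  j=5: ack false.
  j=6: ack false.
  j=7: ack false.
  j=8: ack holds, but (ack ∧ ¬req) fails at k=5 → not this j.
  j=9: ack holds, but (ack ∧ ¬req) fails at k=5 → not this j.
  j=10: ack holds, but (ack ∧ ¬req) fails at k=5 → not this j.
No j in the window works → until fails.

False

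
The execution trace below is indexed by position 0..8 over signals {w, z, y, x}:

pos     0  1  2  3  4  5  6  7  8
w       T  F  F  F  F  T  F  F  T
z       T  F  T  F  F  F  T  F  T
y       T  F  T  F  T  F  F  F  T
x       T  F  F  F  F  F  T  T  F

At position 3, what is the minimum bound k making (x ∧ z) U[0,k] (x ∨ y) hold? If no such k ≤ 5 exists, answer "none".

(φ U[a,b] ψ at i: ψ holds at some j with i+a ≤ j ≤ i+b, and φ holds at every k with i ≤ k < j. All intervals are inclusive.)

none

Need earliest j ≥ 3 with (x ∨ y), and (x ∧ z) at every k in [3,j-1].
  j=3: rhs fails.
  j=4: rhs holds but lhs fails at k=3.
  j=5: rhs fails.
  j=6: rhs holds but lhs fails at k=3.
  j=7: rhs holds but lhs fails at k=3.
  j=8: rhs holds but lhs fails at k=3.
No witness within the range → none.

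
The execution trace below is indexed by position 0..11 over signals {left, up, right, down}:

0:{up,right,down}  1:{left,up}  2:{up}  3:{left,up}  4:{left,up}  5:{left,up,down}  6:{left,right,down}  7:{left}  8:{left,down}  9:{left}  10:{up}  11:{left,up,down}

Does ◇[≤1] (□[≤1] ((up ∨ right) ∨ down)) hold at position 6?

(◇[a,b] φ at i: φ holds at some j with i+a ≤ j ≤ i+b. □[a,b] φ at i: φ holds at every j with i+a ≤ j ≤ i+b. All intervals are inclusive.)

Check □[≤1] ((up ∨ right) ∨ down) at each j in [6,7]:
  j=6: fails at 7
  j=7: fails at 7
No position in the window satisfies it → formula fails.

Does not hold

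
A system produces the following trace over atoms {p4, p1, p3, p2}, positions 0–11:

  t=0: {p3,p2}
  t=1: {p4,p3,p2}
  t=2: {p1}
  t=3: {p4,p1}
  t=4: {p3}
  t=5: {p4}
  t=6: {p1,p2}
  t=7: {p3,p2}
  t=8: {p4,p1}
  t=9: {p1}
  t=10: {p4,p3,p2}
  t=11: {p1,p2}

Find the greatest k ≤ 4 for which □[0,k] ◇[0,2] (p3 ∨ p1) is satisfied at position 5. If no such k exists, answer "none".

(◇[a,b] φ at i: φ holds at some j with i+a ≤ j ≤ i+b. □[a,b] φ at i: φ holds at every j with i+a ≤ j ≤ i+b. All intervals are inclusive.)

◇[0,2] (p3 ∨ p1) must hold from j=5 onward; find where it first fails.
  j=5: holds
  j=6: holds
  j=7: holds
  j=8: holds
  j=9: holds
Holds through j=9; largest k = 4.

4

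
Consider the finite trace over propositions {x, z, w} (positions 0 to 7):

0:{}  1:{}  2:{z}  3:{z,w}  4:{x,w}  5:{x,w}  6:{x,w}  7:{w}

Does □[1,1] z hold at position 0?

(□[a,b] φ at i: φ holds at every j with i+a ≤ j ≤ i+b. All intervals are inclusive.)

Check z at every j in [1,1]:
  j=1: false
Fails at j=1 → formula fails.

False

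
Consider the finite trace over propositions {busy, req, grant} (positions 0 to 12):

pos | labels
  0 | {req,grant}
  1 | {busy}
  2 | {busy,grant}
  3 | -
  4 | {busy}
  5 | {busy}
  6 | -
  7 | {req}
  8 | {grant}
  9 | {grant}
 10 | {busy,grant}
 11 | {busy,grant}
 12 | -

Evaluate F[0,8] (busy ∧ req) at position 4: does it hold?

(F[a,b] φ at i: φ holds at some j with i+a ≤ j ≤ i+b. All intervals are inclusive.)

Does not hold

Check (busy ∧ req) at each j in [4,12]:
  j=4: false
  j=5: false
  j=6: false
  j=7: false
  j=8: false
  j=9: false
  j=10: false
  j=11: false
  j=12: false
No position in the window satisfies it → formula fails.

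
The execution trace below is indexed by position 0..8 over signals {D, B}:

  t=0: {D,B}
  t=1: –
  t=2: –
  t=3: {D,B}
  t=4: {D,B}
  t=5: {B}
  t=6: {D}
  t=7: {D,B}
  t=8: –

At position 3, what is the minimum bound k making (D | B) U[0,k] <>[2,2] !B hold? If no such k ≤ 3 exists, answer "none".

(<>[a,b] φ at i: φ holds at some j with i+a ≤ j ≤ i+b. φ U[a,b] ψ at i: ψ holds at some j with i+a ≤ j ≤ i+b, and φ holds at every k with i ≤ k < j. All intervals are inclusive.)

Need earliest j ≥ 3 with <>[2,2] !B, and (D | B) at every k in [3,j-1].
  j=3: rhs fails.
  j=4: rhs holds; lhs holds on [3,3]. k = 1.

1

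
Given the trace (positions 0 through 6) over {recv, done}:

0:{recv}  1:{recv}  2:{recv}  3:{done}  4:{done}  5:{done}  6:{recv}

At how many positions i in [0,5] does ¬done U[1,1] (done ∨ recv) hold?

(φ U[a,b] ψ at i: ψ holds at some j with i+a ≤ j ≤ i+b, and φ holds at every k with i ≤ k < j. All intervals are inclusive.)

3

Evaluate at each i in [0,5]:
  i=0: ✓ (rhs at j=1; lhs holds on [0,0])
  i=1: ✓ (rhs at j=2; lhs holds on [1,1])
  i=2: ✓ (rhs at j=3; lhs holds on [2,2])
  i=3: ✗ (lhs fails at k=3 before rhs at j=4)
  i=4: ✗ (lhs fails at k=4 before rhs at j=5)
  i=5: ✗ (lhs fails at k=5 before rhs at j=6)
Positions where it holds: {0, 1, 2} → 3.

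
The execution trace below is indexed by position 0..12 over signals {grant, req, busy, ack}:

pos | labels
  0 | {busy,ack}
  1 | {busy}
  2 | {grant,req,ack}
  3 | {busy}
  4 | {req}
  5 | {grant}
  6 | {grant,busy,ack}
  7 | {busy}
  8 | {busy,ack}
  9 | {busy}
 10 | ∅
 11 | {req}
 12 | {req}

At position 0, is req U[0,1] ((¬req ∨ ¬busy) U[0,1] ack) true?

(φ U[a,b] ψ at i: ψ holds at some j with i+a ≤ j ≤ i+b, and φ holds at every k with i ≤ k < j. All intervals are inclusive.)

Yes

Need some j in [0,1] with ((¬req ∨ ¬busy) U[0,1] ack), and req at every k in [0,j-1].
  j=0: ((¬req ∨ ¬busy) U[0,1] ack) holds; no prefix to check → satisfied.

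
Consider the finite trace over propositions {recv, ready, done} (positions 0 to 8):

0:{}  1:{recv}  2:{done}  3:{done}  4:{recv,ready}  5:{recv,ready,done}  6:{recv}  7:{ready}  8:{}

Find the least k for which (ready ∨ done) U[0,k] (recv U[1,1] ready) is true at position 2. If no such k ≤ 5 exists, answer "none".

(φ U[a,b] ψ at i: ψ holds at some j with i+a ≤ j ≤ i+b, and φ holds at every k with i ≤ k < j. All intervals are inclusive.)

Need earliest j ≥ 2 with (recv U[1,1] ready), and (ready ∨ done) at every k in [2,j-1].
  j=2: rhs fails.
  j=3: rhs fails.
  j=4: rhs holds; lhs holds on [2,3]. k = 2.

2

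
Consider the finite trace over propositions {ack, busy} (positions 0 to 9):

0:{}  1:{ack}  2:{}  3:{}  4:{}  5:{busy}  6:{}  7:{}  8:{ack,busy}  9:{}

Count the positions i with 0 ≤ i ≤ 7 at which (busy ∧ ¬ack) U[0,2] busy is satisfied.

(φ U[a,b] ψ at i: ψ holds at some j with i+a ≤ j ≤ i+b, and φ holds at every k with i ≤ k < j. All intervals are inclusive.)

1

Evaluate at each i in [0,7]:
  i=0: ✗ (no rhs in [0,2])
  i=1: ✗ (no rhs in [1,3])
  i=2: ✗ (no rhs in [2,4])
  i=3: ✗ (lhs fails at k=3 before rhs at j=5)
  i=4: ✗ (lhs fails at k=4 before rhs at j=5)
  i=5: ✓ (rhs at j=5)
  i=6: ✗ (lhs fails at k=6 before rhs at j=8)
  i=7: ✗ (lhs fails at k=7 before rhs at j=8)
Positions where it holds: {5} → 1.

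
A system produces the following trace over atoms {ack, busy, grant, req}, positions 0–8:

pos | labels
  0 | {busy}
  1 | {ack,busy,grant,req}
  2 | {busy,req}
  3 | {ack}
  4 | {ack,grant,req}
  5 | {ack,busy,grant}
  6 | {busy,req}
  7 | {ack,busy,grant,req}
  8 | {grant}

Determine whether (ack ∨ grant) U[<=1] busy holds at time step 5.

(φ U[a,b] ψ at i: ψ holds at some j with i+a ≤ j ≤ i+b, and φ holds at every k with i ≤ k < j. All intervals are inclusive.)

Need some j in [5,6] with busy, and (ack ∨ grant) at every k in [5,j-1].
  j=5: busy holds; no prefix to check → satisfied.

Holds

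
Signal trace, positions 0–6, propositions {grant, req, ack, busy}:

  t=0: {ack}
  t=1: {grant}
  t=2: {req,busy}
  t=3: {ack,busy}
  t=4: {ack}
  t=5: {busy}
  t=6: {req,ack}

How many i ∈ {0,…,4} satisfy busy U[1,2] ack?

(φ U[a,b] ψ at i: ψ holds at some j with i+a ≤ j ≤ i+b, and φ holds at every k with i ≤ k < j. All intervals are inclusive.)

Evaluate at each i in [0,4]:
  i=0: ✗ (no rhs in [1,2])
  i=1: ✗ (lhs fails at k=1 before rhs at j=3)
  i=2: ✓ (rhs at j=3; lhs holds on [2,2])
  i=3: ✓ (rhs at j=4; lhs holds on [3,3])
  i=4: ✗ (lhs fails at k=4 before rhs at j=6)
Positions where it holds: {2, 3} → 2.

2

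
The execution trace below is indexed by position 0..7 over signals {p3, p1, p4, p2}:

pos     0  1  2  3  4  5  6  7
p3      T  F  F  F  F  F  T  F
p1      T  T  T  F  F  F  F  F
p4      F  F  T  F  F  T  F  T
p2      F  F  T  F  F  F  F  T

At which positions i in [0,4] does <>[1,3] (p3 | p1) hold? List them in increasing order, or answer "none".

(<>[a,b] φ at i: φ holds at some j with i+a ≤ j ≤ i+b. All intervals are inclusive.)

Evaluate at each i in [0,4]:
  i=0: ✓ (witness j=1)
  i=1: ✓ (witness j=2)
  i=2: ✗ (none in [3,5])
  i=3: ✓ (witness j=6)
  i=4: ✓ (witness j=6)

0, 1, 3, 4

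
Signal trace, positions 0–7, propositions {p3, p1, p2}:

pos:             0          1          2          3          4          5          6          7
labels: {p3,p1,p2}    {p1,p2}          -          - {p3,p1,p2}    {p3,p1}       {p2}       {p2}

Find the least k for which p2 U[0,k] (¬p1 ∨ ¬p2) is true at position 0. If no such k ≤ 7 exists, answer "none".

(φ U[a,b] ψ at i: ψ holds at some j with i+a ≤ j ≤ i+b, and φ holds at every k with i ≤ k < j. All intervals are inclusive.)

2

Need earliest j ≥ 0 with (¬p1 ∨ ¬p2), and p2 at every k in [0,j-1].
  j=0: rhs fails.
  j=1: rhs fails.
  j=2: rhs holds; lhs holds on [0,1]. k = 2.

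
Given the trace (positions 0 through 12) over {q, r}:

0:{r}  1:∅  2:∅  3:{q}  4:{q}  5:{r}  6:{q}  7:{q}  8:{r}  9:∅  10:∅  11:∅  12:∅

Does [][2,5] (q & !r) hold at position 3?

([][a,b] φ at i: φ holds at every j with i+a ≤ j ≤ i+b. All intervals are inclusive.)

Check (q & !r) at every j in [5,8]:
  j=5: false
  j=6: true
  j=7: true
  j=8: false
Fails at j=5 → formula fails.

False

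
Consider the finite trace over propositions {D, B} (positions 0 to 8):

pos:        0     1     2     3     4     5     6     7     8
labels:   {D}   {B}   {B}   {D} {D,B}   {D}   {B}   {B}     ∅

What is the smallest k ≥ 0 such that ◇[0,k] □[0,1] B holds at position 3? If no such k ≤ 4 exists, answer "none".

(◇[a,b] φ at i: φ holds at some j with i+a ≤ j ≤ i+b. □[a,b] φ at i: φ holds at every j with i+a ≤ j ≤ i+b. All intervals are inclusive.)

3

Scan j = 3,4,… for □[0,1] B:
  j=3: fails
  j=4: fails
  j=5: fails
  j=6: holds
First hit at j=6, so smallest k = 6-3 = 3.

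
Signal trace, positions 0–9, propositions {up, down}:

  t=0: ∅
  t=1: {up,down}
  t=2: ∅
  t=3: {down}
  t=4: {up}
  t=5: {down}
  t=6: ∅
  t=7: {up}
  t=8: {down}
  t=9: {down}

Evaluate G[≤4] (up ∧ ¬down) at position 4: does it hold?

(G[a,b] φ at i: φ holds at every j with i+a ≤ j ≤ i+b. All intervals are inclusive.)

Check (up ∧ ¬down) at every j in [4,8]:
  j=4: true
  j=5: false
  j=6: false
  j=7: true
  j=8: false
Fails at j=5 → formula fails.

False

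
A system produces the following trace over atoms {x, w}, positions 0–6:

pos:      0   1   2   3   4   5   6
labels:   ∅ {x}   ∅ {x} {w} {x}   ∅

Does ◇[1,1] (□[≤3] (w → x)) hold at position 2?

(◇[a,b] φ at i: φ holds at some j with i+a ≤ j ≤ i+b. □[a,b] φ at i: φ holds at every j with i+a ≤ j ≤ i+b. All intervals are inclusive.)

Check □[≤3] (w → x) at each j in [3,3]:
  j=3: fails at 4
No position in the window satisfies it → formula fails.

No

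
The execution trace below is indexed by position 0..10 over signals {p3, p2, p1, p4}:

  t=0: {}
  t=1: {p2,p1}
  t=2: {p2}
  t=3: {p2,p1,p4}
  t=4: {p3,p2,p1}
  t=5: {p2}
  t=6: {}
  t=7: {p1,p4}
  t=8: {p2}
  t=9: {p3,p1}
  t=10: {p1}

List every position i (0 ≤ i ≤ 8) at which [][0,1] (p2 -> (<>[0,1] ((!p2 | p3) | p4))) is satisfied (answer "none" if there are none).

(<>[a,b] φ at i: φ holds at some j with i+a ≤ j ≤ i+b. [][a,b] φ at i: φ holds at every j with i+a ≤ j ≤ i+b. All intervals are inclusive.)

2, 3, 4, 5, 6, 7, 8

Evaluate at each i in [0,8]:
  i=0: ✗ (fails at j=1)
  i=1: ✗ (fails at j=1)
  i=2: ✓ (all of [2,3])
  i=3: ✓ (all of [3,4])
  i=4: ✓ (all of [4,5])
  i=5: ✓ (all of [5,6])
  i=6: ✓ (all of [6,7])
  i=7: ✓ (all of [7,8])
  i=8: ✓ (all of [8,9])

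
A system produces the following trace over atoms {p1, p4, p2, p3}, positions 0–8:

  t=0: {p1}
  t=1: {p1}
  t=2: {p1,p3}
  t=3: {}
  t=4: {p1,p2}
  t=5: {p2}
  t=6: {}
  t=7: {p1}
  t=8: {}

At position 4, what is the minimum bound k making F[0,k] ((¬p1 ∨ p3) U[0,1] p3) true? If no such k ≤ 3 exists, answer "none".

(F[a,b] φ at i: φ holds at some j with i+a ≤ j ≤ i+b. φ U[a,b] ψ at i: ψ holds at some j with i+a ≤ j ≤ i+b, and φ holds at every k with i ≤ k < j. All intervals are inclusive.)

none

Scan j = 4,5,… for ((¬p1 ∨ p3) U[0,1] p3):
  j=4: fails
  j=5: fails
  j=6: fails
  j=7: fails
No j in [4,7] satisfies it → none.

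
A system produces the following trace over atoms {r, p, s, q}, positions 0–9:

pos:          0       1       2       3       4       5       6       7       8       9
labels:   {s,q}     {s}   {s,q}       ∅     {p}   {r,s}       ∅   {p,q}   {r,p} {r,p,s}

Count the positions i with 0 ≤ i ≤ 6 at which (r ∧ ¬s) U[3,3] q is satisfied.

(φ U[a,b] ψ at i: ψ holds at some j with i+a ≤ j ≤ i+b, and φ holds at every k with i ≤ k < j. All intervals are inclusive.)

0

Evaluate at each i in [0,6]:
  i=0: ✗ (no rhs in [3,3])
  i=1: ✗ (no rhs in [4,4])
  i=2: ✗ (no rhs in [5,5])
  i=3: ✗ (no rhs in [6,6])
  i=4: ✗ (lhs fails at k=4 before rhs at j=7)
  i=5: ✗ (no rhs in [8,8])
  i=6: ✗ (no rhs in [9,9])
Positions where it holds: {} → 0.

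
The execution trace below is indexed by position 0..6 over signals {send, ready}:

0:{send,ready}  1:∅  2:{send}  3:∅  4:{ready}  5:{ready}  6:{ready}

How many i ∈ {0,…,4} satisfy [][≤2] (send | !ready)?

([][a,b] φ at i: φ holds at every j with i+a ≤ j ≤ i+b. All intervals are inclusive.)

Evaluate at each i in [0,4]:
  i=0: ✓ (all of [0,2])
  i=1: ✓ (all of [1,3])
  i=2: ✗ (fails at j=4)
  i=3: ✗ (fails at j=4)
  i=4: ✗ (fails at j=4)
Positions where it holds: {0, 1} → 2.

2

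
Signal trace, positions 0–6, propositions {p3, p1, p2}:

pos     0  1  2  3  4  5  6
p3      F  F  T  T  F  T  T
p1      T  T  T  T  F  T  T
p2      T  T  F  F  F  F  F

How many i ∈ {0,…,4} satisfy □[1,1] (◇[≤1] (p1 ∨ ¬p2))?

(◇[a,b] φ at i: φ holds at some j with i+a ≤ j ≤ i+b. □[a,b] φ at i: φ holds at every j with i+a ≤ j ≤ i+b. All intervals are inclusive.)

5

Evaluate at each i in [0,4]:
  i=0: ✓ (all of [1,1])
  i=1: ✓ (all of [2,2])
  i=2: ✓ (all of [3,3])
  i=3: ✓ (all of [4,4])
  i=4: ✓ (all of [5,5])
Positions where it holds: {0, 1, 2, 3, 4} → 5.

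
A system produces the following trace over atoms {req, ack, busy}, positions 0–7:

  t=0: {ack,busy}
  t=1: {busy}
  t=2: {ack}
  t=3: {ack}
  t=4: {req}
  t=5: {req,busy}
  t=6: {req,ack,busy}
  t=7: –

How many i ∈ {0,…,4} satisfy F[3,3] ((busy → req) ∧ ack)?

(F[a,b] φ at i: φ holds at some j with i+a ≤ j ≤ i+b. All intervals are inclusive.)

2

Evaluate at each i in [0,4]:
  i=0: ✓ (witness j=3)
  i=1: ✗ (none in [4,4])
  i=2: ✗ (none in [5,5])
  i=3: ✓ (witness j=6)
  i=4: ✗ (none in [7,7])
Positions where it holds: {0, 3} → 2.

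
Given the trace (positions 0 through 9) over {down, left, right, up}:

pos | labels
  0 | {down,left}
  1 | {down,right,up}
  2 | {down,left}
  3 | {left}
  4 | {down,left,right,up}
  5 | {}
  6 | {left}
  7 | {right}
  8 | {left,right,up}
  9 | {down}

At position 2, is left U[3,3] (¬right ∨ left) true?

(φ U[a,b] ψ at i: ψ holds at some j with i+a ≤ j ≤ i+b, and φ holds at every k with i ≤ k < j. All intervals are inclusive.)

Holds

Need some j in [5,5] with (¬right ∨ left), and left at every k in [2,j-1].
  j=5: (¬right ∨ left) holds; left holds at every k in [2,4] → satisfied.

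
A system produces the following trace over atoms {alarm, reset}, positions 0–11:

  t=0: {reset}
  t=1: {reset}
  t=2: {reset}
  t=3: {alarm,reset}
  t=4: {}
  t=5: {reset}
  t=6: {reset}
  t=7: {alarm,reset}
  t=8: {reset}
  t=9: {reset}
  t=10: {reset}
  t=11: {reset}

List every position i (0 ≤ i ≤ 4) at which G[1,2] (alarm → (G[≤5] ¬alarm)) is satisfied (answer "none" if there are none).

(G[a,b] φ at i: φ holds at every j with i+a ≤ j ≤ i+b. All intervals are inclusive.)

0, 3, 4

Evaluate at each i in [0,4]:
  i=0: ✓ (all of [1,2])
  i=1: ✗ (fails at j=3)
  i=2: ✗ (fails at j=3)
  i=3: ✓ (all of [4,5])
  i=4: ✓ (all of [5,6])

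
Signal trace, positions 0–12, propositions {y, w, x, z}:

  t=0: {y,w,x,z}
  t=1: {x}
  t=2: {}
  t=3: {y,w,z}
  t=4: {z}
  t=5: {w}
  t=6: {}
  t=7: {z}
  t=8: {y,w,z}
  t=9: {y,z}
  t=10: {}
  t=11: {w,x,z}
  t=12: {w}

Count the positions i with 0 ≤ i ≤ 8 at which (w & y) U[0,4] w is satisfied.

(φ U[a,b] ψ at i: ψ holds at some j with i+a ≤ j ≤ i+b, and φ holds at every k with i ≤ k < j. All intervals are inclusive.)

Evaluate at each i in [0,8]:
  i=0: ✓ (rhs at j=0)
  i=1: ✗ (lhs fails at k=1 before rhs at j=3)
  i=2: ✗ (lhs fails at k=2 before rhs at j=3)
  i=3: ✓ (rhs at j=3)
  i=4: ✗ (lhs fails at k=4 before rhs at j=5)
  i=5: ✓ (rhs at j=5)
  i=6: ✗ (lhs fails at k=6 before rhs at j=8)
  i=7: ✗ (lhs fails at k=7 before rhs at j=8)
  i=8: ✓ (rhs at j=8)
Positions where it holds: {0, 3, 5, 8} → 4.

4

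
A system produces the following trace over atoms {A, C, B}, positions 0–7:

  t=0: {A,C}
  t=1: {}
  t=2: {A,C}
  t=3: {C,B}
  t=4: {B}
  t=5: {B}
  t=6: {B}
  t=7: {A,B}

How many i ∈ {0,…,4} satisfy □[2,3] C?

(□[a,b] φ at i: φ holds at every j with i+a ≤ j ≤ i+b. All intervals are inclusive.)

Evaluate at each i in [0,4]:
  i=0: ✓ (all of [2,3])
  i=1: ✗ (fails at j=4)
  i=2: ✗ (fails at j=4)
  i=3: ✗ (fails at j=5)
  i=4: ✗ (fails at j=6)
Positions where it holds: {0} → 1.

1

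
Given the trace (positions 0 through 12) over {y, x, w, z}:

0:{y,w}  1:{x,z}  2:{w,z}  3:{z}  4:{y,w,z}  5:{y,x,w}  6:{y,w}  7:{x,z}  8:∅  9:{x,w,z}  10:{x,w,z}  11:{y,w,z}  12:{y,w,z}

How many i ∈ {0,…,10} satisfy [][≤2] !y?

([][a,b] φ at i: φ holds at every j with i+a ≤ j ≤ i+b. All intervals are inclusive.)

3

Evaluate at each i in [0,10]:
  i=0: ✗ (fails at j=0)
  i=1: ✓ (all of [1,3])
  i=2: ✗ (fails at j=4)
  i=3: ✗ (fails at j=4)
  i=4: ✗ (fails at j=4)
  i=5: ✗ (fails at j=5)
  i=6: ✗ (fails at j=6)
  i=7: ✓ (all of [7,9])
  i=8: ✓ (all of [8,10])
  i=9: ✗ (fails at j=11)
  i=10: ✗ (fails at j=11)
Positions where it holds: {1, 7, 8} → 3.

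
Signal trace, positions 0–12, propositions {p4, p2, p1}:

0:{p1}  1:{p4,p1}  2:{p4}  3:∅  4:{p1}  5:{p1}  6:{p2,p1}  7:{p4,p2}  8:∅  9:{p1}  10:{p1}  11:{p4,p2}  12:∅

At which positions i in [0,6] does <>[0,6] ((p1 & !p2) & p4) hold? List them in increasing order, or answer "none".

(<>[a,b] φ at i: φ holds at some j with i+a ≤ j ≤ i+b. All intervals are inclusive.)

0, 1

Evaluate at each i in [0,6]:
  i=0: ✓ (witness j=1)
  i=1: ✓ (witness j=1)
  i=2: ✗ (none in [2,8])
  i=3: ✗ (none in [3,9])
  i=4: ✗ (none in [4,10])
  i=5: ✗ (none in [5,11])
  i=6: ✗ (none in [6,12])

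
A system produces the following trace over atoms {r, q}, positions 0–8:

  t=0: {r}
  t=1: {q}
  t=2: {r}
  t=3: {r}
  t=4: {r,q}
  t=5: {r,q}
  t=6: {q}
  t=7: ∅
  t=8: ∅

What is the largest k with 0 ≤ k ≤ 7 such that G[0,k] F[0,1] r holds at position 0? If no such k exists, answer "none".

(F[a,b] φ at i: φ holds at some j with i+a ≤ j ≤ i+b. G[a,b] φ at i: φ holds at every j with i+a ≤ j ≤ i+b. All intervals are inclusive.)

F[0,1] r must hold from j=0 onward; find where it first fails.
  j=0: holds
  j=1: holds
  j=2: holds
  j=3: holds
  j=4: holds
  j=5: holds
  j=6: fails
Holds on [0,5], so largest k = 5.

5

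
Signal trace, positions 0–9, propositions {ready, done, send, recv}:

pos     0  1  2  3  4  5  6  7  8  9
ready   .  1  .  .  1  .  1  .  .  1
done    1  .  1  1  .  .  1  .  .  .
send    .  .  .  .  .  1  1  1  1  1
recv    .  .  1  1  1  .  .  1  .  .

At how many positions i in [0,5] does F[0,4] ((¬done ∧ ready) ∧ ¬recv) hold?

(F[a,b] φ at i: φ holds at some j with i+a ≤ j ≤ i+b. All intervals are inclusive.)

Evaluate at each i in [0,5]:
  i=0: ✓ (witness j=1)
  i=1: ✓ (witness j=1)
  i=2: ✗ (none in [2,6])
  i=3: ✗ (none in [3,7])
  i=4: ✗ (none in [4,8])
  i=5: ✓ (witness j=9)
Positions where it holds: {0, 1, 5} → 3.

3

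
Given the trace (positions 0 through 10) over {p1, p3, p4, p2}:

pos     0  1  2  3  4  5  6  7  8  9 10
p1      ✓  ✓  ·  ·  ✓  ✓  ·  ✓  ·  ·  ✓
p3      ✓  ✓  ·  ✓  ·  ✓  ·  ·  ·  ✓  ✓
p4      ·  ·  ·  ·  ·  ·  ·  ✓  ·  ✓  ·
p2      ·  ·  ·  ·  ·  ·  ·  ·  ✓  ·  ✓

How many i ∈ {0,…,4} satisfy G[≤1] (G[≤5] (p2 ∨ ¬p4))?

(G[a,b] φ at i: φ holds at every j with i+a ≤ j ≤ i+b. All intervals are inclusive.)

Evaluate at each i in [0,4]:
  i=0: ✓ (all of [0,1])
  i=1: ✗ (fails at j=2)
  i=2: ✗ (fails at j=2)
  i=3: ✗ (fails at j=3)
  i=4: ✗ (fails at j=4)
Positions where it holds: {0} → 1.

1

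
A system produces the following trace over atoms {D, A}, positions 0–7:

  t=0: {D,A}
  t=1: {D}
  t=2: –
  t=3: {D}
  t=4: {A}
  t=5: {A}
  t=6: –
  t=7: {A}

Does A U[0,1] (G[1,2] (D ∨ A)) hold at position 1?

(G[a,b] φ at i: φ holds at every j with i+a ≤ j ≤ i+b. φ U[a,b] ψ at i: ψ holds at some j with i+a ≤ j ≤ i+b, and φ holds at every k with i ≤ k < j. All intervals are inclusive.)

Does not hold

Need some j in [1,2] with G[1,2] (D ∨ A), and A at every k in [1,j-1].
  j=1: G[1,2] (D ∨ A) — fails at 2.
  j=2: G[1,2] (D ∨ A) holds, but A fails at k=1 → not this j.
No j in the window works → until fails.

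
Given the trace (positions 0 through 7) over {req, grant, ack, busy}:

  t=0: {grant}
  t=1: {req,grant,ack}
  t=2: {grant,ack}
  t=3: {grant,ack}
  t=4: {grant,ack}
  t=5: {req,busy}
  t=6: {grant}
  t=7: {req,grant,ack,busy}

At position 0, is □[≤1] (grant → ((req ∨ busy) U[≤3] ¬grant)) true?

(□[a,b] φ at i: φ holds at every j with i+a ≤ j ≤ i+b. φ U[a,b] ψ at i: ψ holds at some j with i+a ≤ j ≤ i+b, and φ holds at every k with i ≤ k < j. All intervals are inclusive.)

Check (grant → ((req ∨ busy) U[≤3] ¬grant)) at every j in [0,1]:
  j=0: antecedent true; consequent fails → ✗
  j=1: antecedent true; consequent fails → ✗
Fails at j=0 → formula fails.

False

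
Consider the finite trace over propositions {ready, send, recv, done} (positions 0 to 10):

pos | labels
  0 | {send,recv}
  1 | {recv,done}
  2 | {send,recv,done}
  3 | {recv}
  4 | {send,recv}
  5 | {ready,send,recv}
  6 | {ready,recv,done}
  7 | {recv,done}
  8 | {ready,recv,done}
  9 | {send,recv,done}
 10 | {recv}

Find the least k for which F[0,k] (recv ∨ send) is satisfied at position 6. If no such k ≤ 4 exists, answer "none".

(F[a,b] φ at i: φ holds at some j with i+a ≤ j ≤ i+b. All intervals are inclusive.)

Scan j = 6,7,… for (recv ∨ send):
  j=6: holds
First hit at j=6, so smallest k = 6-6 = 0.

0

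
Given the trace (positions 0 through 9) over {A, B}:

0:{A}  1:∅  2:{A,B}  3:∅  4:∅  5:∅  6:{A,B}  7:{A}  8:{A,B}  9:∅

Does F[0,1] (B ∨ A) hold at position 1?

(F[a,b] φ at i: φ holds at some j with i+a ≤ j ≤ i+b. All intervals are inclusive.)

Check (B ∨ A) at each j in [1,2]:
  j=1: false
  j=2: true
Found at j=2 → formula holds.

True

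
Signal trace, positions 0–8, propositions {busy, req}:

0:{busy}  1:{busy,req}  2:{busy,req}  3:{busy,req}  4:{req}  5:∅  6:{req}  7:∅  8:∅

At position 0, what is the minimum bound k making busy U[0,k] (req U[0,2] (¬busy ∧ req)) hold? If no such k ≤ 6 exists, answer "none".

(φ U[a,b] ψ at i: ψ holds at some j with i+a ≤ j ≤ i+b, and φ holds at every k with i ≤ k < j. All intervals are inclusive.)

Need earliest j ≥ 0 with (req U[0,2] (¬busy ∧ req)), and busy at every k in [0,j-1].
  j=0: rhs fails.
  j=1: rhs fails.
  j=2: rhs holds; lhs holds on [0,1]. k = 2.

2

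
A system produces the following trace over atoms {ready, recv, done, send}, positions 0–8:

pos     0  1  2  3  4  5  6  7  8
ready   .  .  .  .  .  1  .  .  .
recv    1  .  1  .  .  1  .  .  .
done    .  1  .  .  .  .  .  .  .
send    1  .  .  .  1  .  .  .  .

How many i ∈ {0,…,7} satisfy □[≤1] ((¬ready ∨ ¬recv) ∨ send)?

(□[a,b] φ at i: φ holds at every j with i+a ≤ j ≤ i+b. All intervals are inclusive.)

6

Evaluate at each i in [0,7]:
  i=0: ✓ (all of [0,1])
  i=1: ✓ (all of [1,2])
  i=2: ✓ (all of [2,3])
  i=3: ✓ (all of [3,4])
  i=4: ✗ (fails at j=5)
  i=5: ✗ (fails at j=5)
  i=6: ✓ (all of [6,7])
  i=7: ✓ (all of [7,8])
Positions where it holds: {0, 1, 2, 3, 6, 7} → 6.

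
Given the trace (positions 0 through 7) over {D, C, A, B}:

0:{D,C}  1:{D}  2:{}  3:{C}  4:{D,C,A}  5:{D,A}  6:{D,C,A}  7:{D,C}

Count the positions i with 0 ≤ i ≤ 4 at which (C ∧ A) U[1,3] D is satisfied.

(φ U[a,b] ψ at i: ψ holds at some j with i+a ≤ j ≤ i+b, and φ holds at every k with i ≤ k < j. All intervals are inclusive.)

Evaluate at each i in [0,4]:
  i=0: ✗ (lhs fails at k=0 before rhs at j=1)
  i=1: ✗ (lhs fails at k=1 before rhs at j=4)
  i=2: ✗ (lhs fails at k=2 before rhs at j=4)
  i=3: ✗ (lhs fails at k=3 before rhs at j=4)
  i=4: ✓ (rhs at j=5; lhs holds on [4,4])
Positions where it holds: {4} → 1.

1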